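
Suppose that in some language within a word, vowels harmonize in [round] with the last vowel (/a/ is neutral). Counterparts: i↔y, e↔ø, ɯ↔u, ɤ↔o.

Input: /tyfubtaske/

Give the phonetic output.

/y/ harmonizes with /e/ ([-round]) → [i]
/u/ harmonizes with /e/ ([-round]) → [ɯ]

[tifɯbtaske]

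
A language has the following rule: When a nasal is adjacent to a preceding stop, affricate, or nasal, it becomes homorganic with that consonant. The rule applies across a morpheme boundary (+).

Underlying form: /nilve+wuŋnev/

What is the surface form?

/n/ after /ŋ/ (velar) → [ŋ]

[nilve+wuŋŋev]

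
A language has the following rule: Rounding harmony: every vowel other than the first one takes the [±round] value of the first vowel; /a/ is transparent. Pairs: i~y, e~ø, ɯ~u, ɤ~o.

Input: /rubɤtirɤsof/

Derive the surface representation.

[rubotyrosof]

/ɤ/ harmonizes with /u/ ([+round]) → [o]
/i/ harmonizes with /u/ ([+round]) → [y]
/ɤ/ harmonizes with /u/ ([+round]) → [o]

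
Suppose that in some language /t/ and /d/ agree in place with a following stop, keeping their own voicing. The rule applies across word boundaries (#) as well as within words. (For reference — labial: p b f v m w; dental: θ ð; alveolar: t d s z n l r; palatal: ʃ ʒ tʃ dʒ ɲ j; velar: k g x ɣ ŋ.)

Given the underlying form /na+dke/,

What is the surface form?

[na+gke]

/d/ before /k/ (velar) → [g]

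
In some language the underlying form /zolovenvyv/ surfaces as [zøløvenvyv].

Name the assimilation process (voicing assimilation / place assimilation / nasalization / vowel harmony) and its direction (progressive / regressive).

vowel harmony, regressive

/o/→[ø] /o/→[ø].
Vowels agree with the last vowel, so the harmony is regressive.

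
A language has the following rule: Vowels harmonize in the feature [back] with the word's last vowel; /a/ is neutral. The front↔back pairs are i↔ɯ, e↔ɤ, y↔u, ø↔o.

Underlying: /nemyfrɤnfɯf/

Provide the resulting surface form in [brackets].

/e/ harmonizes with /ɯ/ ([+back]) → [ɤ]
/y/ harmonizes with /ɯ/ ([+back]) → [u]

[nɤmufrɤnfɯf]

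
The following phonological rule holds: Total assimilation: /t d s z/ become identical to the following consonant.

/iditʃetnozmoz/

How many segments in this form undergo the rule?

2

/t/ before /n/ → [n] (total assimilation)
/z/ before /m/ → [m] (total assimilation)
2 segments change.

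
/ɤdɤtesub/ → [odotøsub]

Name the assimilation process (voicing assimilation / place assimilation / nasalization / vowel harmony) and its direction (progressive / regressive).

/ɤ/→[o] /ɤ/→[o] /e/→[ø].
Vowels agree with the last vowel, so the harmony is regressive.

vowel harmony, regressive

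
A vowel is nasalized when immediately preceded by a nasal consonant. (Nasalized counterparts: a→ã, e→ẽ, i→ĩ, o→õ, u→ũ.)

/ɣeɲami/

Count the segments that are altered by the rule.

/a/ after nasal /ɲ/ → [ã]
/i/ after nasal /m/ → [ĩ]
2 segments change.

2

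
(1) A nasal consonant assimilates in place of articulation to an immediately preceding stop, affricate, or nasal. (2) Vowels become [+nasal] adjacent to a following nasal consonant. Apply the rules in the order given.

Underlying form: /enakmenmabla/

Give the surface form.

Rule 1: /m/ after /k/ (velar) → [ŋ]
Rule 1: /m/ after /n/ (alveolar) → [n]
After rule 1: enakŋennabla
Rule 2: /e/ before nasal /n/ → [ẽ]
Rule 2: /e/ before nasal /n/ → [ẽ]

[ẽnakŋẽnnabla]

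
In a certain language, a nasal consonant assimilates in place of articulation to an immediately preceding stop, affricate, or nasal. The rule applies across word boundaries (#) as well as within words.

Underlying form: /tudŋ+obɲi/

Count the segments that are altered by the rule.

/ŋ/ after /d/ (alveolar) → [n]
/ɲ/ after /b/ (labial) → [m]
2 segments change.

2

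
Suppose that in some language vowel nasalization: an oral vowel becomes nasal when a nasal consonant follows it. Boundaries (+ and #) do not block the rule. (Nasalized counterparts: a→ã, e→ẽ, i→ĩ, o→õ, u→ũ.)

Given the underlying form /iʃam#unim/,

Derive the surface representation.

[iʃãm#ũnĩm]

/a/ before nasal /m/ → [ã]
/u/ before nasal /n/ → [ũ]
/i/ before nasal /m/ → [ĩ]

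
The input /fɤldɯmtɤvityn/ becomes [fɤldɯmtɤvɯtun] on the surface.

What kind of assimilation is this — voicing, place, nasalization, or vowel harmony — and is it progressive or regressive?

/i/→[ɯ] /y/→[u].
Vowels agree with the first vowel, so the harmony is progressive.

vowel harmony, progressive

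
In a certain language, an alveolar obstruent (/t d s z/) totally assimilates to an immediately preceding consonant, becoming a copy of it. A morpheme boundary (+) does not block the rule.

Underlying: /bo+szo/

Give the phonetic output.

/z/ after /s/ → [s] (total assimilation)

[bo+sso]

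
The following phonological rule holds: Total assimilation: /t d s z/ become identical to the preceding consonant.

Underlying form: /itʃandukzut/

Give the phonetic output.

[itʃannukkut]

/d/ after /n/ → [n] (total assimilation)
/z/ after /k/ → [k] (total assimilation)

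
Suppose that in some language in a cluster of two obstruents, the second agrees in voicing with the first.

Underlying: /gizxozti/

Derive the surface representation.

/x/ after /z/ (voiced) → [ɣ]
/t/ after /z/ (voiced) → [d]

[gizɣozdi]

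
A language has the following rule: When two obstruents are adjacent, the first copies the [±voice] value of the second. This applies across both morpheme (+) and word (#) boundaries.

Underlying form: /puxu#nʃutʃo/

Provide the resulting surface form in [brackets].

no segment meets the rule's conditions; no change.

[puxu#nʃutʃo]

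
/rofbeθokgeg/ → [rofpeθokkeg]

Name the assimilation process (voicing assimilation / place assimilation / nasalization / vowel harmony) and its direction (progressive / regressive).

/b/→[p] /g/→[k].
Each target copies a feature from the preceding segment, so the direction is progressive.

voicing assimilation, progressive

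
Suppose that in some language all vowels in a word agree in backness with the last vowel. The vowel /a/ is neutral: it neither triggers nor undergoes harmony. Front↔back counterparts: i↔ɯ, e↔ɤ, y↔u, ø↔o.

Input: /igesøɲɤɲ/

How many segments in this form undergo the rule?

3

/i/ harmonizes with /ɤ/ ([+back]) → [ɯ]
/e/ harmonizes with /ɤ/ ([+back]) → [ɤ]
/ø/ harmonizes with /ɤ/ ([+back]) → [o]
3 segments change.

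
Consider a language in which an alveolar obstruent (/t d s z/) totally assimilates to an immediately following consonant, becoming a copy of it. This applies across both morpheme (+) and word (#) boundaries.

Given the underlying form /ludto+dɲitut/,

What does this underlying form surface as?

/d/ before /t/ → [t] (total assimilation)
/d/ before /ɲ/ → [ɲ] (total assimilation)

[lutto+ɲɲitut]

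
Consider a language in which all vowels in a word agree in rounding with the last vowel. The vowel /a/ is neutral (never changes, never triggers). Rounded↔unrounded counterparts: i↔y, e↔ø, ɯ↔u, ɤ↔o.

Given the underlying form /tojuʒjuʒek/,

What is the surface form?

/o/ harmonizes with /e/ ([-round]) → [ɤ]
/u/ harmonizes with /e/ ([-round]) → [ɯ]
/u/ harmonizes with /e/ ([-round]) → [ɯ]

[tɤjɯʒjɯʒek]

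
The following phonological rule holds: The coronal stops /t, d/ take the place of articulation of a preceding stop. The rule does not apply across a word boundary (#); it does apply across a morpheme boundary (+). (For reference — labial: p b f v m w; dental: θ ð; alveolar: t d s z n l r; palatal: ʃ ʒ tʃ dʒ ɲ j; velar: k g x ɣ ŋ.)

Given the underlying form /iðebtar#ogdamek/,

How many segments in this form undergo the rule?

2

/t/ after /b/ (labial) → [p]
/d/ after /g/ (velar) → [g]
2 segments change.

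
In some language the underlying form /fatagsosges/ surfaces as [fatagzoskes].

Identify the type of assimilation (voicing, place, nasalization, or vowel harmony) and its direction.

voicing assimilation, progressive

/s/→[z] /g/→[k].
Each target copies a feature from the preceding segment, so the direction is progressive.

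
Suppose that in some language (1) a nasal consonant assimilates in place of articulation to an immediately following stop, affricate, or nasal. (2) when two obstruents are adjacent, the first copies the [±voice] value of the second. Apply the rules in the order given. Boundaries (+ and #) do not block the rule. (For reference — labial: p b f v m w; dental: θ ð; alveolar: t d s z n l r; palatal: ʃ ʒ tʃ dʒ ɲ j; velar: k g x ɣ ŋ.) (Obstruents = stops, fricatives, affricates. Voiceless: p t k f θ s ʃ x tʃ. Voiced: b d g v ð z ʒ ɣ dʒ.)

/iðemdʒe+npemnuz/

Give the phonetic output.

Rule 1: /m/ before /dʒ/ (palatal) → [ɲ]
Rule 1: /n/ before /p/ (labial) → [m]
Rule 1: /m/ before /n/ (alveolar) → [n]
After rule 1: iðeɲdʒe+mpennuz
Rule 2: no segment meets the rule's conditions; no change.

[iðeɲdʒe+mpennuz]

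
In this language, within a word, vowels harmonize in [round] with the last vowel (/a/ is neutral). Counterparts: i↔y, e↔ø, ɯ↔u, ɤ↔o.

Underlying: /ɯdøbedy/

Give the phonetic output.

/ɯ/ harmonizes with /y/ ([+round]) → [u]
/e/ harmonizes with /y/ ([+round]) → [ø]

[udøbødy]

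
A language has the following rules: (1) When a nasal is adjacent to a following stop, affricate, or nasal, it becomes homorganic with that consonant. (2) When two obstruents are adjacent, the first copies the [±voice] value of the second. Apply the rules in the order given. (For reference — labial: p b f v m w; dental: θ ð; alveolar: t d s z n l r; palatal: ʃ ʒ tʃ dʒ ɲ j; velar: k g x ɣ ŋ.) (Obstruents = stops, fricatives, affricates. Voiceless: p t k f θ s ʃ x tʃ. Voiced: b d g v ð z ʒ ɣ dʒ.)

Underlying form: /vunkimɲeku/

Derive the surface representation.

[vuŋkiɲɲeku]

Rule 1: /n/ before /k/ (velar) → [ŋ]
Rule 1: /m/ before /ɲ/ (palatal) → [ɲ]
After rule 1: vuŋkiɲɲeku
Rule 2: no segment meets the rule's conditions; no change.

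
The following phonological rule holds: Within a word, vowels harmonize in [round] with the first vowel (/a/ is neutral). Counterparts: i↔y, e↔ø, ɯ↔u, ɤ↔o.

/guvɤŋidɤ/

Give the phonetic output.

/ɤ/ harmonizes with /u/ ([+round]) → [o]
/i/ harmonizes with /u/ ([+round]) → [y]
/ɤ/ harmonizes with /u/ ([+round]) → [o]

[guvoŋydo]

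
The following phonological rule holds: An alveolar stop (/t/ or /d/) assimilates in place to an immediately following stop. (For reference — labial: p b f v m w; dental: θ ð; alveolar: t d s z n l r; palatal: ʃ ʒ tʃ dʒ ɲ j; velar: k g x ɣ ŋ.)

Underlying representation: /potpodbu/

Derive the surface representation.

[poppobbu]

/t/ before /p/ (labial) → [p]
/d/ before /b/ (labial) → [b]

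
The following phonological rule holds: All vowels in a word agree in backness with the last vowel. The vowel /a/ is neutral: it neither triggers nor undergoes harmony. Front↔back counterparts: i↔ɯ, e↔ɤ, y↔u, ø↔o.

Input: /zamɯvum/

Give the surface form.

[zamɯvum]

no segment meets the rule's conditions; no change.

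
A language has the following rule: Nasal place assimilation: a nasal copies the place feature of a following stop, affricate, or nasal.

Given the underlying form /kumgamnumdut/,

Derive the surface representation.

/m/ before /g/ (velar) → [ŋ]
/m/ before /n/ (alveolar) → [n]
/m/ before /d/ (alveolar) → [n]

[kuŋgannundut]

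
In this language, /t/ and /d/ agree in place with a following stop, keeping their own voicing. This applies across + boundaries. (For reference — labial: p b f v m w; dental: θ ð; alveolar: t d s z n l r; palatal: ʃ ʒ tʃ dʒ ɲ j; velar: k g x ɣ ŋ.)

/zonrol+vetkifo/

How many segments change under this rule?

/t/ before /k/ (velar) → [k]
1 segment changes.

1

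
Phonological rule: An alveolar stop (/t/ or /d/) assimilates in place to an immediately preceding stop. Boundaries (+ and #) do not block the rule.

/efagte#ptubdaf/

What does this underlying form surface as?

[efagke#ppubbaf]

/t/ after /g/ (velar) → [k]
/t/ after /p/ (labial) → [p]
/d/ after /b/ (labial) → [b]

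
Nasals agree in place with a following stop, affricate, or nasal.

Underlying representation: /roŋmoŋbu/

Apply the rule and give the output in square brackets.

[rommombu]

/ŋ/ before /m/ (labial) → [m]
/ŋ/ before /b/ (labial) → [m]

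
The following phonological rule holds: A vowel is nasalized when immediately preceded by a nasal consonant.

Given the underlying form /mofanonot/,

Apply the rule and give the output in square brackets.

[mõfanõnõt]

/o/ after nasal /m/ → [õ]
/o/ after nasal /n/ → [õ]
/o/ after nasal /n/ → [õ]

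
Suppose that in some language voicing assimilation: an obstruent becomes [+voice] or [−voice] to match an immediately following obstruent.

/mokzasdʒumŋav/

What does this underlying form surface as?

/k/ before /z/ (voiced) → [g]
/s/ before /dʒ/ (voiced) → [z]

[mogzazdʒumŋav]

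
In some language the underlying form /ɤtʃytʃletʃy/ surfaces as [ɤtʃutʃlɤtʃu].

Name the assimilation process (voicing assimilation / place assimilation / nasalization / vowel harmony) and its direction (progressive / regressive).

vowel harmony, progressive

/y/→[u] /e/→[ɤ] /y/→[u].
Vowels agree with the first vowel, so the harmony is progressive.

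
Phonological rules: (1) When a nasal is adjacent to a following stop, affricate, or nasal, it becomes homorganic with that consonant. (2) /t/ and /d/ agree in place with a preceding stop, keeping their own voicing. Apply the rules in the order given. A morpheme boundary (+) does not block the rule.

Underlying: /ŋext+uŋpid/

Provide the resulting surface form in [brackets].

Rule 1: /ŋ/ before /p/ (labial) → [m]
After rule 1: ŋext+umpid
Rule 2: no segment meets the rule's conditions; no change.

[ŋext+umpid]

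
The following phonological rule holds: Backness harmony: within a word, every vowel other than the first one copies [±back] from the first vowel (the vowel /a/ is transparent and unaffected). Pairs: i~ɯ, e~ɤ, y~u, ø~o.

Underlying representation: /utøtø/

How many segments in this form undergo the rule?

2

/ø/ harmonizes with /u/ ([+back]) → [o]
/ø/ harmonizes with /u/ ([+back]) → [o]
2 segments change.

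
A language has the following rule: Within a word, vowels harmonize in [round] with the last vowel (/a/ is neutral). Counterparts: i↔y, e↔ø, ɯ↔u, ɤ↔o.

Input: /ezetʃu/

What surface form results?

/e/ harmonizes with /u/ ([+round]) → [ø]
/e/ harmonizes with /u/ ([+round]) → [ø]

[øzøtʃu]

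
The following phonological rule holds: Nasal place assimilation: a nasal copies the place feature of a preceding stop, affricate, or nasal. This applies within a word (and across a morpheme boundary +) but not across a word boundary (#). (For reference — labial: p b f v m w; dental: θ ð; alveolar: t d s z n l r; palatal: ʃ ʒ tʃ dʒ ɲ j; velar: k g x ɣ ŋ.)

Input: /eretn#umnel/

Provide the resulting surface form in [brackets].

/n/ after /m/ (labial) → [m]

[eretn#ummel]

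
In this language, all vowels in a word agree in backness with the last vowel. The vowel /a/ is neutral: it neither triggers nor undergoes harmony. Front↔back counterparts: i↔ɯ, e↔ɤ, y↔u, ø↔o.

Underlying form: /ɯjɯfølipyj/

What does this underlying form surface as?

[ijifølipyj]

/ɯ/ harmonizes with /y/ ([-back]) → [i]
/ɯ/ harmonizes with /y/ ([-back]) → [i]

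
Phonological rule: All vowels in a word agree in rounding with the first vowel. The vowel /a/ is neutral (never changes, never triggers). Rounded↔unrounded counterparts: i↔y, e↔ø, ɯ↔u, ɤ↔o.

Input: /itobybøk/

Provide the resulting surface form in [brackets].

/o/ harmonizes with /i/ ([-round]) → [ɤ]
/y/ harmonizes with /i/ ([-round]) → [i]
/ø/ harmonizes with /i/ ([-round]) → [e]

[itɤbibek]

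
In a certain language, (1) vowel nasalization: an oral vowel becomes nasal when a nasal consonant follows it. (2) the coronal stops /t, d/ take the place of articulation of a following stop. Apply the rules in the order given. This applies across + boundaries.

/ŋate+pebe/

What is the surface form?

Rule 1: no segment meets the rule's conditions; no change.
After rule 1: ŋate+pebe
Rule 2: no segment meets the rule's conditions; no change.

[ŋate+pebe]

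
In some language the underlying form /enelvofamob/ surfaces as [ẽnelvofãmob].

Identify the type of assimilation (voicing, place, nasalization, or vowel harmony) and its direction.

/e/→[ẽ] /a/→[ã].
Each target copies a feature from the following segment, so the direction is regressive.

nasalization, regressive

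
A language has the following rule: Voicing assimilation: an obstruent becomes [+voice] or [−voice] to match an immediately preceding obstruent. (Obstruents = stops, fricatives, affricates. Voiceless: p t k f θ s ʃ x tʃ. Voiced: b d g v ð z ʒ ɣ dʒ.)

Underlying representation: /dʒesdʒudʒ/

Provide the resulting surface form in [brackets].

[dʒestʃudʒ]

/dʒ/ after /s/ (voiceless) → [tʃ]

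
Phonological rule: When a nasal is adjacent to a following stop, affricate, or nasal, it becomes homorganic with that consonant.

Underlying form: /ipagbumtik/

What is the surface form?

[ipagbuntik]

/m/ before /t/ (alveolar) → [n]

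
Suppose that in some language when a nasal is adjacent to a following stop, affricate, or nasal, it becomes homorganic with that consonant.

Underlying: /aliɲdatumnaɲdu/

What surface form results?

[alindatunnandu]

/ɲ/ before /d/ (alveolar) → [n]
/m/ before /n/ (alveolar) → [n]
/ɲ/ before /d/ (alveolar) → [n]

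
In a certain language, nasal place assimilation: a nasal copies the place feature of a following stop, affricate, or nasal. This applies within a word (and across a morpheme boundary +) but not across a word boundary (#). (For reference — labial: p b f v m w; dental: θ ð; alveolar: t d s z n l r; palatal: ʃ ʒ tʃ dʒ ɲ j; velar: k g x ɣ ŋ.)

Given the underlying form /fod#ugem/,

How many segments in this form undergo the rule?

0

No segment meets the rule's conditions.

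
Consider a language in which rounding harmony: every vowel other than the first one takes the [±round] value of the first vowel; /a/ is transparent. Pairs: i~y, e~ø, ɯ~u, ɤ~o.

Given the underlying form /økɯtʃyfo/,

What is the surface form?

[økutʃyfo]

/ɯ/ harmonizes with /ø/ ([+round]) → [u]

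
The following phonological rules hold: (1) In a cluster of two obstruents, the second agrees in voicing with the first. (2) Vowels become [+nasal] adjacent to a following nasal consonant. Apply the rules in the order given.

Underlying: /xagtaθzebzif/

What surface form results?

[xagdaθsebzif]

Rule 1: /t/ after /g/ (voiced) → [d]
Rule 1: /z/ after /θ/ (voiceless) → [s]
After rule 1: xagdaθsebzif
Rule 2: no segment meets the rule's conditions; no change.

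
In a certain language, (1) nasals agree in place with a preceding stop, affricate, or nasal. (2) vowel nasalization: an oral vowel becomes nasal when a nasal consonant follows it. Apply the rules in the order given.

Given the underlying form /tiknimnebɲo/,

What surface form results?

Rule 1: /n/ after /k/ (velar) → [ŋ]
Rule 1: /n/ after /m/ (labial) → [m]
Rule 1: /ɲ/ after /b/ (labial) → [m]
After rule 1: tikŋimmebmo
Rule 2: /i/ before nasal /m/ → [ĩ]

[tikŋĩmmebmo]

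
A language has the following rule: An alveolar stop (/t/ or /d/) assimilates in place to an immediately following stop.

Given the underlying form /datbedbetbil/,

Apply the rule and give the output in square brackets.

[dapbebbepbil]

/t/ before /b/ (labial) → [p]
/d/ before /b/ (labial) → [b]
/t/ before /b/ (labial) → [p]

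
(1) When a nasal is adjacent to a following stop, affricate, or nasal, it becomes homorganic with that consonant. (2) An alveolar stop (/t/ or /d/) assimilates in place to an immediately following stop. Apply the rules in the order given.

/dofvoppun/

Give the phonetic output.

[dofvoppun]

Rule 1: no segment meets the rule's conditions; no change.
After rule 1: dofvoppun
Rule 2: no segment meets the rule's conditions; no change.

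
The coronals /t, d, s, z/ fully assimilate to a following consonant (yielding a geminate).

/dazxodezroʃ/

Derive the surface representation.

[daxxoderroʃ]

/z/ before /x/ → [x] (total assimilation)
/z/ before /r/ → [r] (total assimilation)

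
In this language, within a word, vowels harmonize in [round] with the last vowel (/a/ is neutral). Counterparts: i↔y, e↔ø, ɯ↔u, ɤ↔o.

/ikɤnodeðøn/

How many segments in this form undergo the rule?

/i/ harmonizes with /ø/ ([+round]) → [y]
/ɤ/ harmonizes with /ø/ ([+round]) → [o]
/e/ harmonizes with /ø/ ([+round]) → [ø]
3 segments change.

3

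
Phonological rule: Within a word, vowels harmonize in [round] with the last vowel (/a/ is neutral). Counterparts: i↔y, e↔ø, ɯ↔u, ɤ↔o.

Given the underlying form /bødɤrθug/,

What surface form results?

/ɤ/ harmonizes with /u/ ([+round]) → [o]

[bødorθug]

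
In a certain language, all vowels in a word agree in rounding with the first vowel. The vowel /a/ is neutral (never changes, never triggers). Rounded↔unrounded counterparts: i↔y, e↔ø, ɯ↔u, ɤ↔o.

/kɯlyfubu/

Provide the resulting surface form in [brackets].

/y/ harmonizes with /ɯ/ ([-round]) → [i]
/u/ harmonizes with /ɯ/ ([-round]) → [ɯ]
/u/ harmonizes with /ɯ/ ([-round]) → [ɯ]

[kɯlifɯbɯ]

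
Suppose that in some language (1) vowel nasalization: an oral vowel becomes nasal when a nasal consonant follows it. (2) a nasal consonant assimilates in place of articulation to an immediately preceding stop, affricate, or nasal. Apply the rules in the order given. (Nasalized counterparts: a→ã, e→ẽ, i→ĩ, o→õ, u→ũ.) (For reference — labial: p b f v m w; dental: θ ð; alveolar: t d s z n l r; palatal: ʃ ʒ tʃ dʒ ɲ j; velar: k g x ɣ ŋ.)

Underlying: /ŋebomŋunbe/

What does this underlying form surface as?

Rule 1: /o/ before nasal /m/ → [õ]
Rule 1: /u/ before nasal /n/ → [ũ]
After rule 1: ŋebõmŋũnbe
Rule 2: /ŋ/ after /m/ (labial) → [m]

[ŋebõmmũnbe]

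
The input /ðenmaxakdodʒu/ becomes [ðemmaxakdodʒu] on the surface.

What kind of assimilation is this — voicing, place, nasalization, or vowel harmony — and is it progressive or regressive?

place assimilation, regressive

/n/→[m].
Each target copies a feature from the following segment, so the direction is regressive.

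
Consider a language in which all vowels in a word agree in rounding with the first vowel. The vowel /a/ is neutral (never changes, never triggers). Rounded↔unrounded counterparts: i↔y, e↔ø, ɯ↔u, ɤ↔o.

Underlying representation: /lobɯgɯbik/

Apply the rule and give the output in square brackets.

/ɯ/ harmonizes with /o/ ([+round]) → [u]
/ɯ/ harmonizes with /o/ ([+round]) → [u]
/i/ harmonizes with /o/ ([+round]) → [y]

[lobugubyk]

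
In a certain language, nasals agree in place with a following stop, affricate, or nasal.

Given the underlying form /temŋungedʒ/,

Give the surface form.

[teŋŋuŋgedʒ]

/m/ before /ŋ/ (velar) → [ŋ]
/n/ before /g/ (velar) → [ŋ]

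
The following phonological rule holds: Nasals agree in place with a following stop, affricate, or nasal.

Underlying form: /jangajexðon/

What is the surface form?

/n/ before /g/ (velar) → [ŋ]

[jaŋgajexðon]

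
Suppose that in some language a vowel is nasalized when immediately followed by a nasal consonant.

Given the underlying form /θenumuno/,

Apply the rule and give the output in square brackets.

/e/ before nasal /n/ → [ẽ]
/u/ before nasal /m/ → [ũ]
/u/ before nasal /n/ → [ũ]

[θẽnũmũno]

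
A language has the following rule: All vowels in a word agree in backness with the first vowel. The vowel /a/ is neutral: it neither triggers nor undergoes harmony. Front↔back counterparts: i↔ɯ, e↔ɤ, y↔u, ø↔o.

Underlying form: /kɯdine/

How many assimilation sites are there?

/i/ harmonizes with /ɯ/ ([+back]) → [ɯ]
/e/ harmonizes with /ɯ/ ([+back]) → [ɤ]
2 segments change.

2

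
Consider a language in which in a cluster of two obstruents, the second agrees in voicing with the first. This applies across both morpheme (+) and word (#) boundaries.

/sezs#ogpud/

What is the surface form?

[sezz#ogbud]

/s/ after /z/ (voiced) → [z]
/p/ after /g/ (voiced) → [b]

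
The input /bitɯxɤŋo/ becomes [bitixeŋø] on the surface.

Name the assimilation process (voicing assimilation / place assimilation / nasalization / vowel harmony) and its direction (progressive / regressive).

/ɯ/→[i] /ɤ/→[e] /o/→[ø].
Vowels agree with the first vowel, so the harmony is progressive.

vowel harmony, progressive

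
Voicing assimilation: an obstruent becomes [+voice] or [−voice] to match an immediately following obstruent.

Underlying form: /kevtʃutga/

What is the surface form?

[keftʃudga]

/v/ before /tʃ/ (voiceless) → [f]
/t/ before /g/ (voiced) → [d]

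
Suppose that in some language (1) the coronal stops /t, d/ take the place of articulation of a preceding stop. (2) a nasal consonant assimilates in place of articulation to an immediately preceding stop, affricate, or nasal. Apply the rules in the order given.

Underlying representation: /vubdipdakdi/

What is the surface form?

Rule 1: /d/ after /b/ (labial) → [b]
Rule 1: /d/ after /p/ (labial) → [b]
Rule 1: /d/ after /k/ (velar) → [g]
After rule 1: vubbipbakgi
Rule 2: no segment meets the rule's conditions; no change.

[vubbipbakgi]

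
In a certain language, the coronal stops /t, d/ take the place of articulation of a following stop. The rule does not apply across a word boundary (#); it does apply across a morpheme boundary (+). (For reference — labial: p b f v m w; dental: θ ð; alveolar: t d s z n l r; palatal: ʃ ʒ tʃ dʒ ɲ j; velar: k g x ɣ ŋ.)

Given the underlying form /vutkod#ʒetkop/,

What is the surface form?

[vukkod#ʒekkop]

/t/ before /k/ (velar) → [k]
/t/ before /k/ (velar) → [k]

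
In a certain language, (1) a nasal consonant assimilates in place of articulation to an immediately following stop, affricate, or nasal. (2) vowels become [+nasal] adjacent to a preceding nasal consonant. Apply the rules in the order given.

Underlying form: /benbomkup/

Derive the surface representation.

[bemboŋkup]

Rule 1: /n/ before /b/ (labial) → [m]
Rule 1: /m/ before /k/ (velar) → [ŋ]
After rule 1: bemboŋkup
Rule 2: no segment meets the rule's conditions; no change.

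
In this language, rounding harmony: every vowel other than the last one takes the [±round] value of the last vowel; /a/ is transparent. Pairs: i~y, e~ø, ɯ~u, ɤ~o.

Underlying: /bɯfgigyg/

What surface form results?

/ɯ/ harmonizes with /y/ ([+round]) → [u]
/i/ harmonizes with /y/ ([+round]) → [y]

[bufgygyg]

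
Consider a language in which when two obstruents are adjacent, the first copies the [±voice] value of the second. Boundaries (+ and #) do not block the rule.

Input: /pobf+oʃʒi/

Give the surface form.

[popf+oʒʒi]

/b/ before /f/ (voiceless) → [p]
/ʃ/ before /ʒ/ (voiced) → [ʒ]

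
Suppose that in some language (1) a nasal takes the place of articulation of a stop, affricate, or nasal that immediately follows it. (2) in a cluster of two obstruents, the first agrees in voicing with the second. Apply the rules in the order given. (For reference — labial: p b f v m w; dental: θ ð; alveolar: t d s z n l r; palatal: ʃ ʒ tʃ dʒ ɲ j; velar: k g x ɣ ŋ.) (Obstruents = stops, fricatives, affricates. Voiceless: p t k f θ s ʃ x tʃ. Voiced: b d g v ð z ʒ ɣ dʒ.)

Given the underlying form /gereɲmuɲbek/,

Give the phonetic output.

Rule 1: /ɲ/ before /m/ (labial) → [m]
Rule 1: /ɲ/ before /b/ (labial) → [m]
After rule 1: geremmumbek
Rule 2: no segment meets the rule's conditions; no change.

[geremmumbek]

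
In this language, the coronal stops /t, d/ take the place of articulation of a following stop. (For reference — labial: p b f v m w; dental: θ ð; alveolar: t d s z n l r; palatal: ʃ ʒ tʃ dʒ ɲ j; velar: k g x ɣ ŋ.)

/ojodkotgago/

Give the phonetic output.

[ojogkokgago]

/d/ before /k/ (velar) → [g]
/t/ before /g/ (velar) → [k]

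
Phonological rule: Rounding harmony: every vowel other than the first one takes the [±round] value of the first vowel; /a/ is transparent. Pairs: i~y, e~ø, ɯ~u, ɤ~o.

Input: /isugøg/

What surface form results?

[isɯgeg]

/u/ harmonizes with /i/ ([-round]) → [ɯ]
/ø/ harmonizes with /i/ ([-round]) → [e]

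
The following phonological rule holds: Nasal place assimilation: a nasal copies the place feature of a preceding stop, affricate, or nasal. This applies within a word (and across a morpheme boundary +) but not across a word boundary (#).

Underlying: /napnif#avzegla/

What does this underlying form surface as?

/n/ after /p/ (labial) → [m]

[napmif#avzegla]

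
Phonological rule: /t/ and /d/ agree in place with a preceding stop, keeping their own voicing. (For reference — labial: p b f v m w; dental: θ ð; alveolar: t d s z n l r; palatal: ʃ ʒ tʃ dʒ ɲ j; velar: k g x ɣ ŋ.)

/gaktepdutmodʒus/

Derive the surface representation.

[gakkepbutmodʒus]

/t/ after /k/ (velar) → [k]
/d/ after /p/ (labial) → [b]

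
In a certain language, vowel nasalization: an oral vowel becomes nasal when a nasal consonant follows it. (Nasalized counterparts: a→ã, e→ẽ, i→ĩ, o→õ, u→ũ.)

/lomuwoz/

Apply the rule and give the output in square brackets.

[lõmuwoz]

/o/ before nasal /m/ → [õ]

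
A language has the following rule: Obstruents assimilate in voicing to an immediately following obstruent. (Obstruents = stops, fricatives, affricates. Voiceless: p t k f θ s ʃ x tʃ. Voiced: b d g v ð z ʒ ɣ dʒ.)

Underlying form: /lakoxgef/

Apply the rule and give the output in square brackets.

/x/ before /g/ (voiced) → [ɣ]

[lakoɣgef]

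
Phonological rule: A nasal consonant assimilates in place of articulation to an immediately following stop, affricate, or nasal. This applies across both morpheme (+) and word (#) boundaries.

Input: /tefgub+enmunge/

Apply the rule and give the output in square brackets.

/n/ before /m/ (labial) → [m]
/n/ before /g/ (velar) → [ŋ]

[tefgub+emmuŋge]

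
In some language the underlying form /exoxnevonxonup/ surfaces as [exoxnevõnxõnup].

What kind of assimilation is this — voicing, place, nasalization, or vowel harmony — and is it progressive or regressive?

/o/→[õ] /o/→[õ].
Each target copies a feature from the following segment, so the direction is regressive.

nasalization, regressive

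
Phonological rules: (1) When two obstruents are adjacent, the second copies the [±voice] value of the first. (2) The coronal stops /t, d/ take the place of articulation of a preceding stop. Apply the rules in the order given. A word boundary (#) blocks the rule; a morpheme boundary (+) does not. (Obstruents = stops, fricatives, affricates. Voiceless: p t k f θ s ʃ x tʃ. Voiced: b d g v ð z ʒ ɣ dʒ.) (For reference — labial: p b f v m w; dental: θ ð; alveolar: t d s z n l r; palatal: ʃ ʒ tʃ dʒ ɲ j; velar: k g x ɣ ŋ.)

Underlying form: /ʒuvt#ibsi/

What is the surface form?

[ʒuvd#ibzi]

Rule 1: /t/ after /v/ (voiced) → [d]
Rule 1: /s/ after /b/ (voiced) → [z]
After rule 1: ʒuvd#ibzi
Rule 2: no segment meets the rule's conditions; no change.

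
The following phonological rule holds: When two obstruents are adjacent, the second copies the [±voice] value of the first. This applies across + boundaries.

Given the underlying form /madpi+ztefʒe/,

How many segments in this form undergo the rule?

/p/ after /d/ (voiced) → [b]
/t/ after /z/ (voiced) → [d]
/ʒ/ after /f/ (voiceless) → [ʃ]
3 segments change.

3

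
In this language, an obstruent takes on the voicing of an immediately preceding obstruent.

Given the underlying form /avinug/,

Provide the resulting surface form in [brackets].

[avinug]

no segment meets the rule's conditions; no change.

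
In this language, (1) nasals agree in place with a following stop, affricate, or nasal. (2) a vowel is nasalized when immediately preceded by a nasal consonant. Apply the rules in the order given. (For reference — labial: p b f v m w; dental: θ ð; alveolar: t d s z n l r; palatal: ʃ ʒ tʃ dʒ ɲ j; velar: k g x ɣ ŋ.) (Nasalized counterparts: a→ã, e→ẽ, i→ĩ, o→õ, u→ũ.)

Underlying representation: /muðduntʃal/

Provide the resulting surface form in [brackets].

Rule 1: /n/ before /tʃ/ (palatal) → [ɲ]
After rule 1: muðduɲtʃal
Rule 2: /u/ after nasal /m/ → [ũ]

[mũðduɲtʃal]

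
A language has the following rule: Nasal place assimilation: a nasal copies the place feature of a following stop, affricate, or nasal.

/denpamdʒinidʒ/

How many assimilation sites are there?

/n/ before /p/ (labial) → [m]
/m/ before /dʒ/ (palatal) → [ɲ]
2 segments change.

2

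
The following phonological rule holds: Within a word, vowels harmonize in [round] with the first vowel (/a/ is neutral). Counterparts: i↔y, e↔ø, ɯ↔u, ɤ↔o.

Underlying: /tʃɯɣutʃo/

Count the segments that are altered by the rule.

/u/ harmonizes with /ɯ/ ([-round]) → [ɯ]
/o/ harmonizes with /ɯ/ ([-round]) → [ɤ]
2 segments change.

2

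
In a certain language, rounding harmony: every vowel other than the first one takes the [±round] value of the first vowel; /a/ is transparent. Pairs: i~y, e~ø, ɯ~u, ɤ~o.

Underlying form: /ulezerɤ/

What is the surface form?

/e/ harmonizes with /u/ ([+round]) → [ø]
/e/ harmonizes with /u/ ([+round]) → [ø]
/ɤ/ harmonizes with /u/ ([+round]) → [o]

[uløzøro]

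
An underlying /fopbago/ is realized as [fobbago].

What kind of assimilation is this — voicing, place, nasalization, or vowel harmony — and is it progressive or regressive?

voicing assimilation, regressive

/p/→[b].
Each target copies a feature from the following segment, so the direction is regressive.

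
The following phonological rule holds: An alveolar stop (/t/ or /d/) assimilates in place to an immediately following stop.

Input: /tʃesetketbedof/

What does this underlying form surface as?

[tʃesekkepbedof]

/t/ before /k/ (velar) → [k]
/t/ before /b/ (labial) → [p]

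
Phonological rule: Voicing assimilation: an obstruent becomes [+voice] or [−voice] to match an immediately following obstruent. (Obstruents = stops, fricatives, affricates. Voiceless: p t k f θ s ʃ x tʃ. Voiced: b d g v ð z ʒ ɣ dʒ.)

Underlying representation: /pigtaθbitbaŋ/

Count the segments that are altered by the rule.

3

/g/ before /t/ (voiceless) → [k]
/θ/ before /b/ (voiced) → [ð]
/t/ before /b/ (voiced) → [d]
3 segments change.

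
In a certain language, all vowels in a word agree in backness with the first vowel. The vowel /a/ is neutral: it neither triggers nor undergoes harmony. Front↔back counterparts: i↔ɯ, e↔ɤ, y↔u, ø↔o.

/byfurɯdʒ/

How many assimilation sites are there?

2

/u/ harmonizes with /y/ ([-back]) → [y]
/ɯ/ harmonizes with /y/ ([-back]) → [i]
2 segments change.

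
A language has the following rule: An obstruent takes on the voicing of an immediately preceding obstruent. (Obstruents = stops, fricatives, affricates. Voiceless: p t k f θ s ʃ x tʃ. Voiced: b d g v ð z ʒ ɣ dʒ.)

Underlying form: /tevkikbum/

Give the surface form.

/k/ after /v/ (voiced) → [g]
/b/ after /k/ (voiceless) → [p]

[tevgikpum]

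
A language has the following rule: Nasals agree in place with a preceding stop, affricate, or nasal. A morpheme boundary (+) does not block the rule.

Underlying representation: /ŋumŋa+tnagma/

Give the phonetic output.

/ŋ/ after /m/ (labial) → [m]
/m/ after /g/ (velar) → [ŋ]

[ŋumma+tnagŋa]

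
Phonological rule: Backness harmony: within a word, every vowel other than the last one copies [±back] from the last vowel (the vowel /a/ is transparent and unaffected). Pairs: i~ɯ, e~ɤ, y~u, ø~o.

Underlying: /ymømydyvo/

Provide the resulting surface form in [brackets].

/y/ harmonizes with /o/ ([+back]) → [u]
/ø/ harmonizes with /o/ ([+back]) → [o]
/y/ harmonizes with /o/ ([+back]) → [u]
/y/ harmonizes with /o/ ([+back]) → [u]

[umomuduvo]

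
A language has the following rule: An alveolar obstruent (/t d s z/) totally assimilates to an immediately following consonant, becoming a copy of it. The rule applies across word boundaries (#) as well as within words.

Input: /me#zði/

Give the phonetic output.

[me#ðði]

/z/ before /ð/ → [ð] (total assimilation)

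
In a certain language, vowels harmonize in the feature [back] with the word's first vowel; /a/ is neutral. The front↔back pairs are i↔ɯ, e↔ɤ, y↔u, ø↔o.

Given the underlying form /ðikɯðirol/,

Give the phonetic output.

[ðikiðirøl]

/ɯ/ harmonizes with /i/ ([-back]) → [i]
/o/ harmonizes with /i/ ([-back]) → [ø]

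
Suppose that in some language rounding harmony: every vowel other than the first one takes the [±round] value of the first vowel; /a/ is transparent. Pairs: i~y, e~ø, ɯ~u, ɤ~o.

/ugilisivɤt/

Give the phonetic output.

[ugylysyvot]

/i/ harmonizes with /u/ ([+round]) → [y]
/i/ harmonizes with /u/ ([+round]) → [y]
/i/ harmonizes with /u/ ([+round]) → [y]
/ɤ/ harmonizes with /u/ ([+round]) → [o]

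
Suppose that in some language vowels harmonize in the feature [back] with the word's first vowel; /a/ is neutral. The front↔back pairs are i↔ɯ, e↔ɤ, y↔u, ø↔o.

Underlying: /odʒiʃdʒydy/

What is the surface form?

/i/ harmonizes with /o/ ([+back]) → [ɯ]
/y/ harmonizes with /o/ ([+back]) → [u]
/y/ harmonizes with /o/ ([+back]) → [u]

[odʒɯʃdʒudu]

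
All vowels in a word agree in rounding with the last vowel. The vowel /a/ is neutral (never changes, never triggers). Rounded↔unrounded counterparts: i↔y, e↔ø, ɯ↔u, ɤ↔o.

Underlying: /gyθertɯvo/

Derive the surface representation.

/e/ harmonizes with /o/ ([+round]) → [ø]
/ɯ/ harmonizes with /o/ ([+round]) → [u]

[gyθørtuvo]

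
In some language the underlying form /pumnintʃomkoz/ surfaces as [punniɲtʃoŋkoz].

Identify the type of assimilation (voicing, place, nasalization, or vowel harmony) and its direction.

place assimilation, regressive

/m/→[n] /n/→[ɲ] /m/→[ŋ].
Each target copies a feature from the following segment, so the direction is regressive.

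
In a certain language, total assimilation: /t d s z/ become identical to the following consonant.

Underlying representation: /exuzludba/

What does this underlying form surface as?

[exullubba]

/z/ before /l/ → [l] (total assimilation)
/d/ before /b/ → [b] (total assimilation)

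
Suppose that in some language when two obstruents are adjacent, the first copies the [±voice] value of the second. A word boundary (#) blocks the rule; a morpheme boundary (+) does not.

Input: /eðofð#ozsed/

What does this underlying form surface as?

[eðovð#ossed]

/f/ before /ð/ (voiced) → [v]
/z/ before /s/ (voiceless) → [s]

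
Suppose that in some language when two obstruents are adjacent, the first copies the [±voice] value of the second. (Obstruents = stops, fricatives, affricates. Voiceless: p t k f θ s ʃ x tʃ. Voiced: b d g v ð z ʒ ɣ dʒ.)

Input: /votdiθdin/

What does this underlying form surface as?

[voddiðdin]

/t/ before /d/ (voiced) → [d]
/θ/ before /d/ (voiced) → [ð]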